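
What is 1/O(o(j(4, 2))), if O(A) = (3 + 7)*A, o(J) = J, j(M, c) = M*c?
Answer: 1/80 ≈ 0.012500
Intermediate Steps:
O(A) = 10*A
1/O(o(j(4, 2))) = 1/(10*(4*2)) = 1/(10*8) = 1/80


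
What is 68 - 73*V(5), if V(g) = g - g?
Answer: 68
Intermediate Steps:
V(g) = 0
68 - 73*V(5) = 68 - 73*0 = 68 + 0 = 68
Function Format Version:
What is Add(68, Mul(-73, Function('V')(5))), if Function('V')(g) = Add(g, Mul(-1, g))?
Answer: 68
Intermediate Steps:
Function('V')(g) = 0
Add(68, Mul(-73, Function('V')(5))) = Add(68, Mul(-73, 0)) = Add(68, 0) = 68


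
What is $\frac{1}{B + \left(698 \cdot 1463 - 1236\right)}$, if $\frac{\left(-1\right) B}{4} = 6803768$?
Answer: $- \frac{1}{26195134} \approx -3.8175 \cdot 10^{-8}$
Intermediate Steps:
$B = -27215072$ ($B = \left(-4\right) 6803768 = -27215072$)
$\frac{1}{B + \left(698 \cdot 1463 - 1236\right)} = \frac{1}{-27215072 + \left(698 \cdot 1463 - 1236\right)} = \frac{1}{-27215072 + \left(1021174 - 1236\right)} = \frac{1}{-27215072 + 1019938} = \frac{1}{-26195134} = - \frac{1}{26195134}$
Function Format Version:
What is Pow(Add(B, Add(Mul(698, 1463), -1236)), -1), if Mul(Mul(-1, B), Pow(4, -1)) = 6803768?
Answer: Rational(-1, 26195134) ≈ -3.8175e-8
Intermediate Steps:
B = -27215072 (B = Mul(-4, 6803768) = -27215072)
Pow(Add(B, Add(Mul(698, 1463), -1236)), -1) = Pow(Add(-27215072, Add(Mul(698, 1463), -1236)), -1) = Pow(Add(-27215072, Add(1021174, -1236)), -1) = Pow(Add(-27215072, 1019938), -1) = Pow(-26195134, -1) = Rational(-1, 26195134)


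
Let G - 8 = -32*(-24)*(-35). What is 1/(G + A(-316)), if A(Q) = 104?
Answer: -1/26768 ≈ -3.7358e-5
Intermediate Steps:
G = -26872 (G = 8 - 32*(-24)*(-35) = 8 + 768*(-35) = 8 - 26880 = -26872)
1/(G + A(-316)) = 1/(-26872 + 104) = 1/(-26768) = -1/26768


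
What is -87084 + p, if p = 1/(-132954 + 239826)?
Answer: -9306841247/106872 ≈ -87084.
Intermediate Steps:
p = 1/106872 ≈ 9.3570e-6
-87084 + p = -87084 + 1/106872 = -9306841247/106872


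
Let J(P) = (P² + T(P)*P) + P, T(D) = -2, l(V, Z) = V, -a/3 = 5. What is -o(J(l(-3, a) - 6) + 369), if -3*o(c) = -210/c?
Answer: -70/459 ≈ -0.15251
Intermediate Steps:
a = -15 (a = -3*5 = -15)
J(P) = P² - P (J(P) = (P² - 2*P) + P = P² - P)
o(c) = 70/c (o(c) = -(-1)*210/c/3 = -(-70)/c = 70/c)
-o(J(l(-3, a) - 6) + 369) = -70/((-3 - 6)*(-1 + (-3 - 6)) + 369) = -70/(-9*(-1 - 9) + 369) = -70/(-9*(-10) + 369) = -70/(90 + 369) = -70/459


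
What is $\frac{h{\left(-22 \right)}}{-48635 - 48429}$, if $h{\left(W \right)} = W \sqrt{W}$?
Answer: $\frac{i \sqrt{22}}{4412} \approx 0.0010631 i$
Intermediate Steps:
$h{\left(W \right)} = W^{\frac{3}{2}}$
$\frac{h{\left(-22 \right)}}{-48635 - 48429} = \frac{\left(-22\right)^{\frac{3}{2}}}{-48635 - 48429} = \frac{\left(-22\right) i \sqrt{22}}{-97064} = - 22 i \sqrt{22} \left(- \frac{1}{97064}\right) = \frac{i \sqrt{22}}{4412}$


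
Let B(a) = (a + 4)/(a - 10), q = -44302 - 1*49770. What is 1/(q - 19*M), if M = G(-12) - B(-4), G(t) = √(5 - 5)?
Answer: -1/94072 ≈ -1.0630e-5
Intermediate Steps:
q = -94072 (q = -44302 - 49770 = -94072)
G(t) = 0 (G(t) = √0 = 0)
B(a) = (4 + a)/(-10 + a)
M = 0 (M = 0 - (4 - 4)/(-10 - 4) = 0 - 0/(-14) = 0 - (-1)*0/14 = 0 - 1*0 = 0 + 0 = 0)
1/(q - 19*M) = 1/(-94072 - 19*0) = 1/(-94072 + 0) = 1/(-94072) = -1/94072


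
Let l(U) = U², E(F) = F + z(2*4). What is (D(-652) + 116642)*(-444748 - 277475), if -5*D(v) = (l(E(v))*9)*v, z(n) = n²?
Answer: -1465685857651446/5 ≈ -2.9314e+14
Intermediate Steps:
E(F) = 64 + F (E(F) = F + (2*4)² = F + 8² = F + 64 = 64 + F)
D(v) = -9*v*(64 + v)²/5 (D(v) = -(64 + v)²*9*v/5 = -9*(64 + v)²*v/5 = -9*v*(64 + v)²/5)
(D(-652) + 116642)*(-444748 - 277475) = (-9/5*(-652)*(64 - 652)² + 116642)*(-444748 - 277475) = (-9/5*(-652)*(-588)² + 116642)*(-722223) = (-9/5*(-652)*345744 + 116642)*(-722223) = (2028825792/5 + 116642)*(-722223) = (2029409002/5)*(-722223) = -1465685857651446/5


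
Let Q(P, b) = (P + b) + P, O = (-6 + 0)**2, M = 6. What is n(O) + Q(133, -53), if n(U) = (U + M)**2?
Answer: 1977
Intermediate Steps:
O = 36 (O = (-6)**2 = 36)
Q(P, b) = b + 2*P
n(U) = (6 + U)**2 (n(U) = (U + 6)**2 = (6 + U)**2)
n(O) + Q(133, -53) = (6 + 36)**2 + (-53 + 2*133) = 42**2 + (-53 + 266) = 1764 + 213 = 1977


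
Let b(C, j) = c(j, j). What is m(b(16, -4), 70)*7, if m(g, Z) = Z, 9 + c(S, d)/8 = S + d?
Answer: 490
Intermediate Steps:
c(S, d) = -72 + 8*S + 8*d (c(S, d) = -72 + 8*(S + d) = -72 + (8*S + 8*d) = -72 + 8*S + 8*d)
b(C, j) = -72 + 16*j (b(C, j) = -72 + 8*j + 8*j = -72 + 16*j)
m(b(16, -4), 70)*7 = 70*7 = 490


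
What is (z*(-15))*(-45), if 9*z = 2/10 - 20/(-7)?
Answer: 1605/7 ≈ 229.29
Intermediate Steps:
z = 107/315 (z = (2/10 - 20/(-7))/9 = (2*(1/10) - 20*(-1/7))/9 = (1/5 + 20/7)/9 = (1/9)*(107/35) = 107/315 ≈ 0.33968)
(z*(-15))*(-45) = ((107/315)*(-15))*(-45) = -107/21*(-45) = 1605/7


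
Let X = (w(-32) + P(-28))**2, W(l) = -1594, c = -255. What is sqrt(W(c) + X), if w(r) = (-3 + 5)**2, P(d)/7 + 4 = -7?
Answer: 3*sqrt(415) ≈ 61.115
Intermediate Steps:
P(d) = -77 (P(d) = -28 + 7*(-7) = -28 - 49 = -77)
w(r) = 4 (w(r) = 2**2 = 4)
X = 5329 (X = (4 - 77)**2 = (-73)**2 = 5329)
sqrt(W(c) + X) = sqrt(-1594 + 5329) = sqrt(3735) = 3*sqrt(415)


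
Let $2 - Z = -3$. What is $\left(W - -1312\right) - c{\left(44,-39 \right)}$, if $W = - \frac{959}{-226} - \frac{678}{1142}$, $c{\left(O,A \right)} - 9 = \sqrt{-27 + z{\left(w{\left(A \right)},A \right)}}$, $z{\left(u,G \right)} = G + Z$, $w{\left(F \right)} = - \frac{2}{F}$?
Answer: $\frac{168617913}{129046} - i \sqrt{61} \approx 1306.7 - 7.8102 i$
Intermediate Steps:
$Z = 5$ ($Z = 2 - -3 = 2 + 3 = 5$)
$z{\left(u,G \right)} = 5 + G$ ($z{\left(u,G \right)} = G + 5 = 5 + G$)
$c{\left(O,A \right)} = 9 + \sqrt{-22 + A}$ ($c{\left(O,A \right)} = 9 + \sqrt{-27 + \left(5 + A\right)} = 9 + \sqrt{-22 + A}$)
$W = \frac{470975}{129046}$ ($W = \left(-959\right) \left(- \frac{1}{226}\right) - \frac{339}{571} = \frac{959}{226} - \frac{339}{571} = \frac{470975}{129046} \approx 3.6497$)
$\left(W - -1312\right) - c{\left(44,-39 \right)} = \left(\frac{470975}{129046} - -1312\right) - \left(9 + \sqrt{-22 - 39}\right) = \left(\frac{470975}{129046} + 1312\right) - \left(9 + \sqrt{-61}\right) = \frac{169779327}{129046} - \left(9 + i \sqrt{61}\right) = \frac{168617913}{129046} - i \sqrt{61}$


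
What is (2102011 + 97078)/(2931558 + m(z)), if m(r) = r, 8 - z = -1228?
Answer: 2199089/2932794 ≈ 0.74983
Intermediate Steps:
z = 1236 (z = 8 - 1*(-1228) = 8 + 1228 = 1236)
(2102011 + 97078)/(2931558 + m(z)) = (2102011 + 97078)/(2931558 + 1236) = 2199089/2932794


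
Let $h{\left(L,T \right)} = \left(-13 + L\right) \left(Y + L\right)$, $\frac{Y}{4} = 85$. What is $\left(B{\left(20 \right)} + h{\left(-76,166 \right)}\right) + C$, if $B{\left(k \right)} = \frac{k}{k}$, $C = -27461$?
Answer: $-50956$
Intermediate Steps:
$Y = 340$ ($Y = 4 \cdot 85 = 340$)
$h{\left(L,T \right)} = \left(-13 + L\right) \left(340 + L\right)$
$B{\left(k \right)} = 1$
$\left(B{\left(20 \right)} + h{\left(-76,166 \right)}\right) + C = \left(1 + \left(-4420 + \left(-76\right)^{2} + 327 \left(-76\right)\right)\right) - 27461 = \left(1 - 23496\right) - 27461 = -23495 - 27461 = -50956$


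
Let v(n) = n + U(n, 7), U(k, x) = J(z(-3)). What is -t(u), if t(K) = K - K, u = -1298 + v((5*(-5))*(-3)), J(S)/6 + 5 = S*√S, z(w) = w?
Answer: 0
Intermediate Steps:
J(S) = -30 + 6*S^(3/2) (J(S) = -30 + 6*(S*√S) = -30 + 6*S^(3/2))
U(k, x) = -30 - 18*I*√3 (U(k, x) = -30 + 6*(-3)^(3/2) = -30 + 6*(-3*I*√3) = -30 - 18*I*√3)
v(n) = -30 + n - 18*I*√3 (v(n) = n + (-30 - 18*I*√3) = -30 + n - 18*I*√3)
u = -1253 - 18*I*√3 (u = -1298 + (-30 + (5*(-5))*(-3) - 18*I*√3) = -1298 + (-30 - 25*(-3) - 18*I*√3) = -1298 + (-30 + 75 - 18*I*√3) = -1298 + (45 - 18*I*√3) = -1253 - 18*I*√3 ≈ -1253.0 - 31.177*I)
t(K) = 0
-t(u) = -1*0 = 0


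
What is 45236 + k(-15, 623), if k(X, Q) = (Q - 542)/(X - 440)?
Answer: 20582299/455 ≈ 45236.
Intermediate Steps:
k(X, Q) = (-542 + Q)/(-440 + X)
45236 + k(-15, 623) = 45236 + (-542 + 623)/(-440 - 15) = 45236 + 81/(-455) = 45236 - 1/455*81 = 45236 - 81/455 = 20582299/455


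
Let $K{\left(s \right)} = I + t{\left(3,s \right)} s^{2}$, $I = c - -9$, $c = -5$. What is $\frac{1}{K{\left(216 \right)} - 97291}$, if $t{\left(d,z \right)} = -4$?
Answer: $- \frac{1}{283911} \approx -3.5222 \cdot 10^{-6}$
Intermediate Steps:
$I = 4$ ($I = -5 - -9 = -5 + 9 = 4$)
$K{\left(s \right)} = 4 - 4 s^{2}$
$\frac{1}{K{\left(216 \right)} - 97291} = \frac{1}{\left(4 - 4 \cdot 216^{2}\right) - 97291} = \frac{1}{\left(4 - 186624\right) - 97291} = \frac{1}{-186620 - 97291} = \frac{1}{-283911} = - \frac{1}{283911}$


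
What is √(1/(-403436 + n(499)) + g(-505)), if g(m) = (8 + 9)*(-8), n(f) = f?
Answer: 13*I*√130655142809/402937 ≈ 11.662*I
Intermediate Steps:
g(m) = -136 (g(m) = 17*(-8) = -136)
√(1/(-403436 + n(499)) + g(-505)) = √(1/(-403436 + 499) - 136) = √(1/(-402937) - 136) = √(-1/402937 - 136) = √(-54799433/402937) = 13*I*√130655142809/402937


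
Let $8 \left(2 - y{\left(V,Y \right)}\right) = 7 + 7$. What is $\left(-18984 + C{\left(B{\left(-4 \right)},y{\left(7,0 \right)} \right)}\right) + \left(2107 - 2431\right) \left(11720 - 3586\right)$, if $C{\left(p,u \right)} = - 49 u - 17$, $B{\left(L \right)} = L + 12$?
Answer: $- \frac{10617717}{4} \approx -2.6544 \cdot 10^{6}$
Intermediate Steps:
$B{\left(L \right)} = 12 + L$
$y{\left(V,Y \right)} = \frac{1}{4}$ ($y{\left(V,Y \right)} = 2 - \frac{7 + 7}{8} = 2 - \frac{7}{4} = \frac{1}{4}$)
$C{\left(p,u \right)} = -17 - 49 u$
$\left(-18984 + C{\left(B{\left(-4 \right)},y{\left(7,0 \right)} \right)}\right) + \left(2107 - 2431\right) \left(11720 - 3586\right) = \left(-18984 - \frac{117}{4}\right) + \left(2107 - 2431\right) \left(11720 - 3586\right) = \left(-18984 - \frac{117}{4}\right) - 2635416 = - \frac{76053}{4} - 2635416 = - \frac{10617717}{4}$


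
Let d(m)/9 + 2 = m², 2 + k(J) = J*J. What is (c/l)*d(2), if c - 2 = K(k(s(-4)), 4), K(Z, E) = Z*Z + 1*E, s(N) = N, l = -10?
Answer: -1818/5 ≈ -363.60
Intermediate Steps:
k(J) = -2 + J² (k(J) = -2 + J*J = -2 + J²)
K(Z, E) = E + Z² (K(Z, E) = Z² + E = E + Z²)
d(m) = -18 + 9*m²
c = 202 (c = 2 + (4 + (-2 + (-4)²)²) = 2 + (4 + (-2 + 16)²) = 2 + (4 + 14²) = 2 + (4 + 196) = 2 + 200 = 202)
(c/l)*d(2) = (202/(-10))*(-18 + 9*2²) = (202*(-⅒))*(-18 + 9*4) = -101*(-18 + 36)/5 = -101/5*18 = -1818/5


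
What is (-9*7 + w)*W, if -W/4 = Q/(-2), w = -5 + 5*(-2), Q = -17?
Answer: 2652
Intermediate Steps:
w = -15 (w = -5 - 10 = -15)
W = -34 (W = -(-68)/(-2) = -(-68)*(-1)/2 = -4*17/2 = -34)
(-9*7 + w)*W = (-9*7 - 15)*(-34) = (-63 - 15)*(-34) = -78*(-34) = 2652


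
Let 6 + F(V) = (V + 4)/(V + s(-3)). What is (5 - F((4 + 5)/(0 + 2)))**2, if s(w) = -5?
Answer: 784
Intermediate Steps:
F(V) = -6 + (4 + V)/(-5 + V) (F(V) = -6 + (V + 4)/(V - 5) = -6 + (4 + V)/(-5 + V))
(5 - F((4 + 5)/(0 + 2)))**2 = (5 - (34 - 5*(4 + 5)/(0 + 2))/(-5 + (4 + 5)/(0 + 2)))**2 = (5 - (34 - 45/2)/(-5 + 9/2))**2 = (5 - (34 - 45/2)/(-5 + 9*(1/2)))**2 = (5 - (34 - 5*9/2)/(-5 + 9/2))**2 = (5 - (34 - 45/2)/(-1/2))**2 = (5 - (-2)*23/2)**2 = (5 - 1*(-23))**2 = (5 + 23)**2 = 28**2 = 784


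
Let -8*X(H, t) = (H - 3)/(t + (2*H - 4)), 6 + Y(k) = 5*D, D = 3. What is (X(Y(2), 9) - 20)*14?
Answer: -12901/46 ≈ -280.46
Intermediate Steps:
Y(k) = 9 (Y(k) = -6 + 5*3 = -6 + 15 = 9)
X(H, t) = -(-3 + H)/(8*(-4 + t + 2*H)) (X(H, t) = -(H - 3)/(8*(t + (2*H - 4))) = -(-3 + H)/(8*(t + (-4 + 2*H))) = -(-3 + H)/(8*(-4 + t + 2*H)))
(X(Y(2), 9) - 20)*14 = ((3 - 1*9)/(8*(-4 + 9 + 2*9)) - 20)*14 = ((3 - 9)/(8*(-4 + 9 + 18)) - 20)*14 = ((⅛)*(-6)/23 - 20)*14 = ((⅛)*(1/23)*(-6) - 20)*14 = (-3/92 - 20)*14 = -1843/92*14 = -12901/46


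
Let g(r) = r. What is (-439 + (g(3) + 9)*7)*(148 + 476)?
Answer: -221520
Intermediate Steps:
(-439 + (g(3) + 9)*7)*(148 + 476) = (-439 + (3 + 9)*7)*(148 + 476) = (-439 + 12*7)*624 = (-439 + 84)*624 = -355*624 = -221520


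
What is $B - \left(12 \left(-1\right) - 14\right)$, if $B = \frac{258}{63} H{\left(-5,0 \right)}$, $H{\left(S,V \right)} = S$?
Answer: $\frac{116}{21} \approx 5.5238$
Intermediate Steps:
$B = - \frac{430}{21}$ ($B = \frac{258}{63} \left(-5\right) = 258 \cdot \frac{1}{63} \left(-5\right) = \frac{86}{21} \left(-5\right) = - \frac{430}{21} \approx -20.476$)
$B - \left(12 \left(-1\right) - 14\right) = - \frac{430}{21} - \left(12 \left(-1\right) - 14\right) = - \frac{430}{21} - \left(-12 - 14\right) = - \frac{430}{21} - -26 = - \frac{430}{21} + 26 = \frac{116}{21}$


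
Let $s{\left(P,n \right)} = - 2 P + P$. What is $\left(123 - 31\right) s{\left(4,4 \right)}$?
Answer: $-368$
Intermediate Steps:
$s{\left(P,n \right)} = - P$
$\left(123 - 31\right) s{\left(4,4 \right)} = \left(123 - 31\right) \left(\left(-1\right) 4\right) = 92 \left(-4\right) = -368$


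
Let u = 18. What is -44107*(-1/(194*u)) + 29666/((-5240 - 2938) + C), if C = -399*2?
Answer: 12179615/1306008 ≈ 9.3258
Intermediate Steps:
C = -798
-44107*(-1/(194*u)) + 29666/((-5240 - 2938) + C) = -44107/((-194*18)) + 29666/((-5240 - 2938) - 798) = -44107/(-3492) + 29666/(-8178 - 798) = -44107*(-1/3492) + 29666/(-8976) = 44107/3492 + 29666*(-1/8976) = 44107/3492 - 14833/4488 = 12179615/1306008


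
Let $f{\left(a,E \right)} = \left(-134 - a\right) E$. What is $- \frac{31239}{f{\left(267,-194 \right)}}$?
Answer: $- \frac{31239}{77794} \approx -0.40156$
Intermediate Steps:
$f{\left(a,E \right)} = E \left(-134 - a\right)$
$- \frac{31239}{f{\left(267,-194 \right)}} = - \frac{31239}{\left(-1\right) \left(-194\right) \left(134 + 267\right)} = - \frac{31239}{\left(-1\right) \left(-194\right) 401} = - \frac{31239}{77794}$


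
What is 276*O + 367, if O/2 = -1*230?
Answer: -126593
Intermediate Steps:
O = -460 (O = 2*(-1*230) = 2*(-230) = -460)
276*O + 367 = 276*(-460) + 367 = -126960 + 367 = -126593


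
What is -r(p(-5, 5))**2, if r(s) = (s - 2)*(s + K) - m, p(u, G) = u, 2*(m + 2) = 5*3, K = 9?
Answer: -4489/4 ≈ -1122.3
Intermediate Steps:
m = 11/2 (m = -2 + (5*3)/2 = -2 + (1/2)*15 = -2 + 15/2 = 11/2 ≈ 5.5000)
r(s) = -11/2 + (-2 + s)*(9 + s) (r(s) = (s - 2)*(s + 9) - 1*11/2 = (-2 + s)*(9 + s) - 11/2 = -11/2 + (-2 + s)*(9 + s))
-r(p(-5, 5))**2 = -(-47/2 + (-5)**2 + 7*(-5))**2 = -(-47/2 + 25 - 35)**2 = -(-67/2)**2 = -1*4489/4 = -4489/4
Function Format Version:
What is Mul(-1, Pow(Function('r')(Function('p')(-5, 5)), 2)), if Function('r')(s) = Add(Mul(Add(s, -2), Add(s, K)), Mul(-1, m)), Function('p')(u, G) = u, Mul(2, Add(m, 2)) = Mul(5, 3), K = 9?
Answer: Rational(-4489, 4) ≈ -1122.3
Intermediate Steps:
m = Rational(11, 2) (m = Add(-2, Mul(Rational(1, 2), Mul(5, 3))) = Add(-2, Mul(Rational(1, 2), 15)) = Add(-2, Rational(15, 2)) = Rational(11, 2) ≈ 5.5000)
Function('r')(s) = Add(Rational(-11, 2), Mul(Add(-2, s), Add(9, s))) (Function('r')(s) = Add(Mul(Add(s, -2), Add(s, 9)), Mul(-1, Rational(11, 2))) = Add(Mul(Add(-2, s), Add(9, s)), Rational(-11, 2)) = Add(Rational(-11, 2), Mul(Add(-2, s), Add(9, s))))
Mul(-1, Pow(Function('r')(Function('p')(-5, 5)), 2)) = Mul(-1, Pow(Add(Rational(-47, 2), Pow(-5, 2), Mul(7, -5)), 2)) = Mul(-1, Pow(Add(Rational(-47, 2), 25, -35), 2)) = Mul(-1, Pow(Rational(-67, 2), 2)) = Mul(-1, Rational(4489, 4)) = Rational(-4489, 4)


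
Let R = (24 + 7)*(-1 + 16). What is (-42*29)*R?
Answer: -566370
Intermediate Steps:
R = 465 (R = 31*15 = 465)
(-42*29)*R = -42*29*465 = -1218*465 = -566370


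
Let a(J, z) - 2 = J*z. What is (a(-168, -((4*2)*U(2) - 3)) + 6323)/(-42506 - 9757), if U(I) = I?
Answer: -8509/52263 ≈ -0.16281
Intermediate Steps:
a(J, z) = 2 + J*z
(a(-168, -((4*2)*U(2) - 3)) + 6323)/(-42506 - 9757) = ((2 - (-168)*((4*2)*2 - 3)) + 6323)/(-42506 - 9757) = ((2 - (-168)*(8*2 - 3)) + 6323)/(-52263) = ((2 - (-168)*(16 - 3)) + 6323)*(-1/52263) = ((2 - (-168)*13) + 6323)*(-1/52263) = ((2 - 168*(-13)) + 6323)*(-1/52263) = ((2 + 2184) + 6323)*(-1/52263) = (2186 + 6323)*(-1/52263) = 8509*(-1/52263) = -8509/52263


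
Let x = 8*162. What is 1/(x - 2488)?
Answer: -1/1192 ≈ -0.00083893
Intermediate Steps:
x = 1296
1/(x - 2488) = 1/(1296 - 2488) = 1/(-1192) = -1/1192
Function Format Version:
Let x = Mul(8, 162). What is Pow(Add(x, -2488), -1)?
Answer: Rational(-1, 1192) ≈ -0.00083893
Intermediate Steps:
x = 1296
Pow(Add(x, -2488), -1) = Pow(Add(1296, -2488), -1) = Pow(-1192, -1) = Rational(-1, 1192)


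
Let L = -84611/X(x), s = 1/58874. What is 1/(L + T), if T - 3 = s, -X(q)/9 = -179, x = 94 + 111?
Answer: -94846014/4696848361 ≈ -0.020194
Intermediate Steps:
x = 205
X(q) = 1611 (X(q) = -9*(-179) = 1611)
s = 1/58874 ≈ 1.6985e-5
T = 176623/58874 (T = 3 + 1/58874 = 176623/58874 ≈ 3.0000)
L = -84611/1611 ≈ -52.521
1/(L + T) = 1/(-84611/1611 + 176623/58874) = 1/(-4696848361/94846014) = -94846014/4696848361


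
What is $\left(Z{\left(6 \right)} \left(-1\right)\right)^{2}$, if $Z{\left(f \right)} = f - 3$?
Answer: $9$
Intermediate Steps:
$Z{\left(f \right)} = -3 + f$ ($Z{\left(f \right)} = f - 3 = -3 + f$)
$\left(Z{\left(6 \right)} \left(-1\right)\right)^{2} = \left(\left(-3 + 6\right) \left(-1\right)\right)^{2} = \left(3 \left(-1\right)\right)^{2} = \left(-3\right)^{2} = 9$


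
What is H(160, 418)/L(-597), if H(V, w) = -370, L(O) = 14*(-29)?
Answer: 185/203 ≈ 0.91133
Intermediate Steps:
L(O) = -406
H(160, 418)/L(-597) = -370/(-406) = -370*(-1/406) = 185/203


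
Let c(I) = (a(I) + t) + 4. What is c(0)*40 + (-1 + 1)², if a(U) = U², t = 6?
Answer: 400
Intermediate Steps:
c(I) = 10 + I² (c(I) = (I² + 6) + 4 = (6 + I²) + 4 = 10 + I²)
c(0)*40 + (-1 + 1)² = (10 + 0²)*40 + (-1 + 1)² = (10 + 0)*40 + 0² = 10*40 + 0 = 400 + 0 = 400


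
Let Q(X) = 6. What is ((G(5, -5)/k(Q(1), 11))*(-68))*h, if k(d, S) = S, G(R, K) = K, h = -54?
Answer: -18360/11 ≈ -1669.1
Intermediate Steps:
((G(5, -5)/k(Q(1), 11))*(-68))*h = (-5/11*(-68))*(-54) = (-5*1/11*(-68))*(-54) = -5/11*(-68)*(-54) = (340/11)*(-54) = -18360/11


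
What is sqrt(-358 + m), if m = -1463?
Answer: I*sqrt(1821) ≈ 42.673*I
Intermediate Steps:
sqrt(-358 + m) = sqrt(-358 - 1463) = sqrt(-1821) = I*sqrt(1821)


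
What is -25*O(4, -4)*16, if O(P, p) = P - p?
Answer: -3200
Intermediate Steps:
-25*O(4, -4)*16 = -25*(4 - 1*(-4))*16 = -25*(4 + 4)*16 = -25*8*16 = -200*16 = -3200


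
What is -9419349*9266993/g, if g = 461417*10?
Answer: -87289041247557/4614170 ≈ -1.8918e+7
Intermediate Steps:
g = 4614170
-9419349*9266993/g = -9419349/(4614170/9266993) = -9419349/(4614170*(1/9266993)) = -9419349/4614170/9266993 = -9419349*9266993/4614170 = -87289041247557/4614170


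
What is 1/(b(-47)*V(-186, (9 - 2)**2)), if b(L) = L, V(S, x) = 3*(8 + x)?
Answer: -1/8037 ≈ -0.00012442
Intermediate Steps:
V(S, x) = 24 + 3*x
1/(b(-47)*V(-186, (9 - 2)**2)) = 1/((-47)*(24 + 3*(9 - 2)**2)) = -1/(47*(24 + 3*7**2)) = -1/(47*(24 + 3*49)) = -1/(47*(24 + 147)) = -1/47/171 = -1/47*1/171 = -1/8037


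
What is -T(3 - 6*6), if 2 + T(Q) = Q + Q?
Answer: 68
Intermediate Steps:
T(Q) = -2 + 2*Q (T(Q) = -2 + (Q + Q) = -2 + 2*Q)
-T(3 - 6*6) = -(-2 + 2*(3 - 6*6)) = -(-2 + 2*(3 - 36)) = -(-2 + 2*(-33)) = -(-2 - 66) = -1*(-68) = 68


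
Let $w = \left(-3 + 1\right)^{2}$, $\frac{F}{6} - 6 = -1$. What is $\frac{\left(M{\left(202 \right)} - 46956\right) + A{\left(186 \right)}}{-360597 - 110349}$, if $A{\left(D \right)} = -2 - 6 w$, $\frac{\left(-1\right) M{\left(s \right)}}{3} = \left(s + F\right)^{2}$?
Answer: $\frac{104227}{235473} \approx 0.44263$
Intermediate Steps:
$F = 30$ ($F = 36 + 6 \left(-1\right) = 36 - 6 = 30$)
$M{\left(s \right)} = - 3 \left(30 + s\right)^{2}$ ($M{\left(s \right)} = - 3 \left(s + 30\right)^{2} = - 3 \left(30 + s\right)^{2}$)
$w = 4$ ($w = \left(-2\right)^{2} = 4$)
$A{\left(D \right)} = -26$ ($A{\left(D \right)} = -2 - 24 = -26$)
$\frac{\left(M{\left(202 \right)} - 46956\right) + A{\left(186 \right)}}{-360597 - 110349} = \frac{\left(- 3 \left(30 + 202\right)^{2} - 46956\right) - 26}{-360597 - 110349} = \frac{\left(- 3 \cdot 232^{2} - 46956\right) - 26}{-470946} = \left(\left(\left(-3\right) 53824 - 46956\right) - 26\right) \left(- \frac{1}{470946}\right) = \left(\left(-161472 - 46956\right) - 26\right) \left(- \frac{1}{470946}\right) = \left(-208428 - 26\right) \left(- \frac{1}{470946}\right) = \left(-208454\right) \left(- \frac{1}{470946}\right) = \frac{104227}{235473}$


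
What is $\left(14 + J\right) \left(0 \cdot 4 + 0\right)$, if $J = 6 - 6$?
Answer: $0$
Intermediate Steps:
$J = 0$ ($J = 6 - 6 = 0$)
$\left(14 + J\right) \left(0 \cdot 4 + 0\right) = \left(14 + 0\right) \left(0 \cdot 4 + 0\right) = 14 \left(0 + 0\right) = 14 \cdot 0 = 0$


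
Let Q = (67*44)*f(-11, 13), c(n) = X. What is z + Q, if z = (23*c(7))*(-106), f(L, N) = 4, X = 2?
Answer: 6916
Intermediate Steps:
c(n) = 2
Q = 11792 (Q = (67*44)*4 = 2948*4 = 11792)
z = -4876 (z = (23*2)*(-106) = 46*(-106) = -4876)
z + Q = -4876 + 11792 = 6916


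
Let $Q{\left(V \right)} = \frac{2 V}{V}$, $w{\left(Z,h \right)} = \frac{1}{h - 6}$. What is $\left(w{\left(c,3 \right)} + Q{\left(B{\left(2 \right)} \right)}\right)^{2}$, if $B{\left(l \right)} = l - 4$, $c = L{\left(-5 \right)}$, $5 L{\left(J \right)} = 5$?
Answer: $\frac{25}{9} \approx 2.7778$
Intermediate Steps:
$L{\left(J \right)} = 1$ ($L{\left(J \right)} = \frac{1}{5} \cdot 5 = 1$)
$c = 1$
$w{\left(Z,h \right)} = \frac{1}{-6 + h}$
$B{\left(l \right)} = -4 + l$
$Q{\left(V \right)} = 2$
$\left(w{\left(c,3 \right)} + Q{\left(B{\left(2 \right)} \right)}\right)^{2} = \left(\frac{1}{-6 + 3} + 2\right)^{2} = \left(\frac{1}{-3} + 2\right)^{2} = \left(- \frac{1}{3} + 2\right)^{2} = \left(\frac{5}{3}\right)^{2} = \frac{25}{9}$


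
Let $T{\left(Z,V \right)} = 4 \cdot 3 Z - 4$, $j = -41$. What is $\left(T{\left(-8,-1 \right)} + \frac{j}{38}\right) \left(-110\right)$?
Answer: $\frac{211255}{19} \approx 11119.0$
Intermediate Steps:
$T{\left(Z,V \right)} = -4 + 12 Z$ ($T{\left(Z,V \right)} = 12 Z - 4 = -4 + 12 Z$)
$\left(T{\left(-8,-1 \right)} + \frac{j}{38}\right) \left(-110\right) = \left(\left(-4 + 12 \left(-8\right)\right) - \frac{41}{38}\right) \left(-110\right) = \left(\left(-4 - 96\right) - \frac{41}{38}\right) \left(-110\right) = \left(-100 - \frac{41}{38}\right) \left(-110\right) = \left(- \frac{3841}{38}\right) \left(-110\right) = \frac{211255}{19}$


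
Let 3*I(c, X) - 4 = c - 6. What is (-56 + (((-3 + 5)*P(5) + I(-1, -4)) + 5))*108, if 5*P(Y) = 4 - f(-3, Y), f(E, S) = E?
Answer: -26568/5 ≈ -5313.6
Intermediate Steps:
I(c, X) = -⅔ + c/3 (I(c, X) = 4/3 + (c - 6)/3 = 4/3 + (-6 + c)/3 = 4/3 + (-2 + c/3) = -⅔ + c/3)
P(Y) = 7/5 (P(Y) = (4 - 1*(-3))/5 = (4 + 3)/5 = (⅕)*7 = 7/5)
(-56 + (((-3 + 5)*P(5) + I(-1, -4)) + 5))*108 = (-56 + (((-3 + 5)*(7/5) + (-⅔ + (⅓)*(-1))) + 5))*108 = (-56 + ((2*(7/5) + (-⅔ - ⅓)) + 5))*108 = (-56 + ((14/5 - 1) + 5))*108 = (-56 + (9/5 + 5))*108 = (-56 + 34/5)*108 = -246/5*108 = -26568/5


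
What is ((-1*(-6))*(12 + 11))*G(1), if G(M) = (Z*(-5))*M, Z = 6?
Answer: -4140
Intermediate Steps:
G(M) = -30*M (G(M) = (6*(-5))*M = -30*M)
((-1*(-6))*(12 + 11))*G(1) = ((-1*(-6))*(12 + 11))*(-30*1) = (6*23)*(-30) = 138*(-30) = -4140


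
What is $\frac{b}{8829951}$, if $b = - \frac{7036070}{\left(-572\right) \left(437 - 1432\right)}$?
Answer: $- \frac{703607}{502547831214} \approx -1.4001 \cdot 10^{-6}$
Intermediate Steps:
$b = - \frac{703607}{56914}$ ($b = - \frac{7036070}{\left(-572\right) \left(-995\right)} = - \frac{7036070}{569140} = \left(-7036070\right) \frac{1}{569140} = - \frac{703607}{56914} \approx -12.363$)
$\frac{b}{8829951} = - \frac{703607}{56914 \cdot 8829951} = \left(- \frac{703607}{56914}\right) \frac{1}{8829951} = - \frac{703607}{502547831214}$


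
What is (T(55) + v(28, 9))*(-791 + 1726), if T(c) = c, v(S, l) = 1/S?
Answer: 1440835/28 ≈ 51458.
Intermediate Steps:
(T(55) + v(28, 9))*(-791 + 1726) = (55 + 1/28)*(-791 + 1726) = (55 + 1/28)*935 = (1541/28)*935 = 1440835/28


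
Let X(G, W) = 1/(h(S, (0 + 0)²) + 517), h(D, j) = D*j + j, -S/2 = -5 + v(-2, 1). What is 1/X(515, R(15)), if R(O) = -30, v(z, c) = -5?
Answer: 517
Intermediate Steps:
S = 20 (S = -2*(-5 - 5) = -2*(-10) = 20)
h(D, j) = j + D*j
X(G, W) = 1/517 (X(G, W) = 1/((0 + 0)²*(1 + 20) + 517) = 1/(0²*21 + 517) = 1/(0*21 + 517) = 1/(0 + 517) = 1/517)
1/X(515, R(15)) = 1/(1/517) = 517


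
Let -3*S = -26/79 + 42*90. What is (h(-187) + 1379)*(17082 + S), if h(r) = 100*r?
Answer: -64950978640/237 ≈ -2.7405e+8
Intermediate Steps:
S = -298594/237 (S = -(-26/79 + 42*90)/3 = -(-26*1/79 + 3780)/3 = -(-26/79 + 3780)/3 = -⅓*298594/79 = -298594/237 ≈ -1259.9)
(h(-187) + 1379)*(17082 + S) = (100*(-187) + 1379)*(17082 - 298594/237) = (-18700 + 1379)*(3749840/237) = -17321*3749840/237 = -64950978640/237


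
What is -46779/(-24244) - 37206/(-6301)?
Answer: 1196776743/152761444 ≈ 7.8343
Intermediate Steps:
-46779/(-24244) - 37206/(-6301) = -46779*(-1/24244) - 37206*(-1/6301) = 46779/24244 + 37206/6301 = 1196776743/152761444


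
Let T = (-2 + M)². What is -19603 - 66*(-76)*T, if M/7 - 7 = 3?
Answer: 23174381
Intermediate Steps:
M = 70 (M = 49 + 7*3 = 49 + 21 = 70)
T = 4624 (T = (-2 + 70)² = 68² = 4624)
-19603 - 66*(-76)*T = -19603 - 66*(-76)*4624 = -19603 - (-5016)*4624 = -19603 - 1*(-23193984) = -19603 + 23193984 = 23174381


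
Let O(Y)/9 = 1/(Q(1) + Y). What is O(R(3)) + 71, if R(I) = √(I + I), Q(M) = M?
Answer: 346/5 + 9*√6/5 ≈ 73.609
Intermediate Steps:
R(I) = √2*√I (R(I) = √(2*I) = √2*√I)
O(Y) = 9/(1 + Y)
O(R(3)) + 71 = 9/(1 + √2*√3) + 71 = 9/(1 + √6) + 71 = 71 + 9/(1 + √6)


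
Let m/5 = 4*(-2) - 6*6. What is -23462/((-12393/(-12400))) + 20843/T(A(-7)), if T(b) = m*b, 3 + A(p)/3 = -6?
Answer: -63994769063/2726460 ≈ -23472.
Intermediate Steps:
A(p) = -27 (A(p) = -9 + 3*(-6) = -9 - 18 = -27)
m = -220 (m = 5*(4*(-2) - 6*6) = 5*(-8 - 36) = 5*(-44) = -220)
T(b) = -220*b
-23462/((-12393/(-12400))) + 20843/T(A(-7)) = -23462/((-12393/(-12400))) + 20843/((-220*(-27))) = -23462/((-12393*(-1/12400))) + 20843/5940 = -23462/12393/12400 + 20843*(1/5940) = -23462*12400/12393 + 20843/5940 = -290928800/12393 + 20843/5940 = -63994769063/2726460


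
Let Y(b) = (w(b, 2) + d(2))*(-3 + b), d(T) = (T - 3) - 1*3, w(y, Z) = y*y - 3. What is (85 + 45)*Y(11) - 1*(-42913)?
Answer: 161473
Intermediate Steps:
w(y, Z) = -3 + y² (w(y, Z) = y² - 3 = -3 + y²)
d(T) = -6 + T (d(T) = (-3 + T) - 3 = -6 + T)
Y(b) = (-7 + b²)*(-3 + b) (Y(b) = ((-3 + b²) + (-6 + 2))*(-3 + b) = ((-3 + b²) - 4)*(-3 + b) = (-7 + b²)*(-3 + b))
(85 + 45)*Y(11) - 1*(-42913) = (85 + 45)*(21 + 11³ - 7*11 - 3*11²) - 1*(-42913) = 130*(21 + 1331 - 77 - 3*121) + 42913 = 130*(21 + 1331 - 77 - 363) + 42913 = 130*912 + 42913 = 118560 + 42913 = 161473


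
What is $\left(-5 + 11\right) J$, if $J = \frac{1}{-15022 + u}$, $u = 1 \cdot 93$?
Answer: $- \frac{6}{14929} \approx -0.0004019$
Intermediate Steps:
$u = 93$
$J = - \frac{1}{14929}$ ($J = \frac{1}{-15022 + 93} = \frac{1}{-14929} = - \frac{1}{14929} \approx -6.6984 \cdot 10^{-5}$)
$\left(-5 + 11\right) J = \left(-5 + 11\right) \left(- \frac{1}{14929}\right) = 6 \left(- \frac{1}{14929}\right) = - \frac{6}{14929}$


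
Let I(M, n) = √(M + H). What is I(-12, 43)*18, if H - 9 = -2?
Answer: 18*I*√5 ≈ 40.249*I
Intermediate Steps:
H = 7 (H = 9 - 2 = 7)
I(M, n) = √(7 + M) (I(M, n) = √(M + 7) = √(7 + M))
I(-12, 43)*18 = √(7 - 12)*18 = √(-5)*18 = (I*√5)*18 = 18*I*√5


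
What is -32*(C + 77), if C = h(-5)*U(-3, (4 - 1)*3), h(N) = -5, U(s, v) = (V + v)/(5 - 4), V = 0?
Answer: -1024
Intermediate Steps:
U(s, v) = v (U(s, v) = (0 + v)/(5 - 4) = v/1 = v*1 = v)
C = -45 (C = -5*(4 - 1)*3 = -15*3 = -5*9 = -45)
-32*(C + 77) = -32*(-45 + 77) = -32*32 = -1024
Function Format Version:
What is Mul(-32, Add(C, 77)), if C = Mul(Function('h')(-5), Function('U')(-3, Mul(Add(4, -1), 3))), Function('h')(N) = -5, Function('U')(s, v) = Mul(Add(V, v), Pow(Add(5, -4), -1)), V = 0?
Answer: -1024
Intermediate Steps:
Function('U')(s, v) = v (Function('U')(s, v) = Mul(Add(0, v), Pow(Add(5, -4), -1)) = Mul(v, Pow(1, -1)) = Mul(v, 1) = v)
C = -45 (C = Mul(-5, Mul(Add(4, -1), 3)) = Mul(-5, Mul(3, 3)) = Mul(-5, 9) = -45)
Mul(-32, Add(C, 77)) = Mul(-32, Add(-45, 77)) = Mul(-32, 32) = -1024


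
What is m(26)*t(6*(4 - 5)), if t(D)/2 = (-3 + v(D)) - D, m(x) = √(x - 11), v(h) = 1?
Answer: 8*√15 ≈ 30.984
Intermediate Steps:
m(x) = √(-11 + x)
t(D) = -4 - 2*D (t(D) = 2*((-3 + 1) - D) = 2*(-2 - D) = -4 - 2*D)
m(26)*t(6*(4 - 5)) = √(-11 + 26)*(-4 - 12*(4 - 5)) = √15*(-4 - 12*(-1)) = √15*(-4 - 2*(-6)) = √15*(-4 + 12) = √15*8 = 8*√15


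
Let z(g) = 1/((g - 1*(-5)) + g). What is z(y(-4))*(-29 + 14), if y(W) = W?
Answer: 5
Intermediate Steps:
z(g) = 1/(5 + 2*g) (z(g) = 1/((g + 5) + g) = 1/((5 + g) + g) = 1/(5 + 2*g))
z(y(-4))*(-29 + 14) = (-29 + 14)/(5 + 2*(-4)) = -15/(5 - 8) = -15/(-3) = -⅓*(-15) = 5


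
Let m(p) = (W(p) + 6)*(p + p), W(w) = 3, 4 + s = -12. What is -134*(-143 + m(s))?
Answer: 57754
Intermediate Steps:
s = -16 (s = -4 - 12 = -16)
m(p) = 18*p (m(p) = (3 + 6)*(p + p) = 9*(2*p) = 18*p)
-134*(-143 + m(s)) = -134*(-143 + 18*(-16)) = -134*(-143 - 288) = -134*(-431) = 57754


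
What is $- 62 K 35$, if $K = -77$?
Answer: $167090$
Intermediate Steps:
$- 62 K 35 = \left(-62\right) \left(-77\right) 35 = 4774 \cdot 35 = 167090$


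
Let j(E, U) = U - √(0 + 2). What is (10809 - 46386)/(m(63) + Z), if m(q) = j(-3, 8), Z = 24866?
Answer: -442471149/309357937 - 35577*√2/618715874 ≈ -1.4304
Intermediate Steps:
j(E, U) = U - √2
m(q) = 8 - √2
(10809 - 46386)/(m(63) + Z) = (10809 - 46386)/((8 - √2) + 24866) = -35577/(24874 - √2)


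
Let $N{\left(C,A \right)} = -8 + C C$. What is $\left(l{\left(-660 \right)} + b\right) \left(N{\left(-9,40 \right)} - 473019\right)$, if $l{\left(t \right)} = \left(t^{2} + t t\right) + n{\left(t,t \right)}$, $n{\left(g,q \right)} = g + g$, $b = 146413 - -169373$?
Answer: $-560755992036$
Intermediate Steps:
$b = 315786$ ($b = 146413 + 169373 = 315786$)
$N{\left(C,A \right)} = -8 + C^{2}$
$n{\left(g,q \right)} = 2 g$
$l{\left(t \right)} = 2 t + 2 t^{2}$ ($l{\left(t \right)} = \left(t^{2} + t t\right) + 2 t = \left(t^{2} + t^{2}\right) + 2 t = 2 t^{2} + 2 t = 2 t + 2 t^{2}$)
$\left(l{\left(-660 \right)} + b\right) \left(N{\left(-9,40 \right)} - 473019\right) = \left(2 \left(-660\right) \left(1 - 660\right) + 315786\right) \left(\left(-8 + \left(-9\right)^{2}\right) - 473019\right) = \left(2 \left(-660\right) \left(-659\right) + 315786\right) \left(\left(-8 + 81\right) - 473019\right) = \left(869880 + 315786\right) \left(73 - 473019\right) = 1185666 \left(-472946\right) = -560755992036$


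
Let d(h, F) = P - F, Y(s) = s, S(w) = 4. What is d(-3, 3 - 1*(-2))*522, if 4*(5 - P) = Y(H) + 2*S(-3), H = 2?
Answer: -1305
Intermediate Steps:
P = 5/2 (P = 5 - (2 + 2*4)/4 = 5 - (2 + 8)/4 = 5 - ¼*10 = 5 - 5/2 = 5/2 ≈ 2.5000)
d(h, F) = 5/2 - F
d(-3, 3 - 1*(-2))*522 = (5/2 - (3 - 1*(-2)))*522 = (5/2 - (3 + 2))*522 = (5/2 - 1*5)*522 = (5/2 - 5)*522 = -5/2*522 = -1305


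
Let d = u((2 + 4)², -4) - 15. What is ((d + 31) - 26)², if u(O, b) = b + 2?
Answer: 144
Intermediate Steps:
u(O, b) = 2 + b
d = -17 (d = (2 - 4) - 15 = -2 - 15 = -17)
((d + 31) - 26)² = ((-17 + 31) - 26)² = (14 - 26)² = (-12)² = 144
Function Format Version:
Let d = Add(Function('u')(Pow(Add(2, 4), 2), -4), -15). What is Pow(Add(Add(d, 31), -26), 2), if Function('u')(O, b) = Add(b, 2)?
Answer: 144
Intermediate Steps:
Function('u')(O, b) = Add(2, b)
d = -17 (d = Add(Add(2, -4), -15) = Add(-2, -15) = -17)
Pow(Add(Add(d, 31), -26), 2) = Pow(Add(Add(-17, 31), -26), 2) = Pow(Add(14, -26), 2) = Pow(-12, 2) = 144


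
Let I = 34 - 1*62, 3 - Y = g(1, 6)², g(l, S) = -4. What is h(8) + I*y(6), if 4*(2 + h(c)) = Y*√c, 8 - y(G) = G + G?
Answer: 110 - 13*√2/2 ≈ 100.81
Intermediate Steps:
y(G) = 8 - 2*G (y(G) = 8 - (G + G) = 8 - 2*G)
Y = -13 (Y = 3 - 1*(-4)² = 3 - 1*16 = 3 - 16 = -13)
h(c) = -2 - 13*√c/4 (h(c) = -2 + (-13*√c)/4 = -2 - 13*√c/4)
I = -28 (I = 34 - 62 = -28)
h(8) + I*y(6) = (-2 - 13*√2/2) - 28*(8 - 2*6) = (-2 - 13*√2/2) - 28*(8 - 12) = (-2 - 13*√2/2) - 28*(-4) = (-2 - 13*√2/2) + 112 = 110 - 13*√2/2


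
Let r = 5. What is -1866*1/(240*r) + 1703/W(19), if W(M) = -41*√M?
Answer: -311/200 - 1703*√19/779 ≈ -11.084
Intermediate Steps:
-1866*1/(240*r) + 1703/W(19) = -1866/(240*5) + 1703/((-41*√19)) = -1866/1200 + 1703*(-√19/779) = -1866*1/1200 - 1703*√19/779 = -311/200 - 1703*√19/779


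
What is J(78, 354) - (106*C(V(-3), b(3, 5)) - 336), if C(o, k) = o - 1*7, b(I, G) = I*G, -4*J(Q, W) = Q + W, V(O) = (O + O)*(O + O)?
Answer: -2846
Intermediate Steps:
V(O) = 4*O**2 (V(O) = (2*O)*(2*O) = 4*O**2)
J(Q, W) = -Q/4 - W/4 (J(Q, W) = -(Q + W)/4 = -Q/4 - W/4)
b(I, G) = G*I
C(o, k) = -7 + o (C(o, k) = o - 7 = -7 + o)
J(78, 354) - (106*C(V(-3), b(3, 5)) - 336) = (-1/4*78 - 1/4*354) - (106*(-7 + 4*(-3)**2) - 336) = (-39/2 - 177/2) - (106*(-7 + 4*9) - 336) = -108 - (106*(-7 + 36) - 336) = -108 - (106*29 - 336) = -108 - (3074 - 336) = -108 - 1*2738 = -108 - 2738 = -2846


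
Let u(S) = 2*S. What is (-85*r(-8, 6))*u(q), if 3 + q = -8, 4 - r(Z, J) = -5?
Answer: 16830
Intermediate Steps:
r(Z, J) = 9 (r(Z, J) = 4 - 1*(-5) = 4 + 5 = 9)
q = -11 (q = -3 - 8 = -11)
(-85*r(-8, 6))*u(q) = (-85*9)*(2*(-11)) = -765*(-22) = 16830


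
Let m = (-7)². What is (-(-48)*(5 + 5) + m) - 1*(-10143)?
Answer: 10672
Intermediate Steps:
m = 49
(-(-48)*(5 + 5) + m) - 1*(-10143) = (-(-48)*(5 + 5) + 49) - 1*(-10143) = (-(-48)*10 + 49) + 10143 = (-24*(-20) + 49) + 10143 = (480 + 49) + 10143 = 529 + 10143 = 10672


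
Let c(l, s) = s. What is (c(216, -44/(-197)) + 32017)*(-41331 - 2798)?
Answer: -278338945697/197 ≈ -1.4129e+9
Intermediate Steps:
(c(216, -44/(-197)) + 32017)*(-41331 - 2798) = (-44/(-197) + 32017)*(-41331 - 2798) = (-44*(-1/197) + 32017)*(-44129) = (44/197 + 32017)*(-44129) = (6307393/197)*(-44129) = -278338945697/197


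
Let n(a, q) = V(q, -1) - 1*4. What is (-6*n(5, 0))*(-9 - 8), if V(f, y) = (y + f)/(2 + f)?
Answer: -459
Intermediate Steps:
V(f, y) = (f + y)/(2 + f)
n(a, q) = -4 + (-1 + q)/(2 + q) (n(a, q) = (q - 1)/(2 + q) - 1*4 = (-1 + q)/(2 + q) - 4 = -4 + (-1 + q)/(2 + q))
(-6*n(5, 0))*(-9 - 8) = (-18*(-3 - 1*0)/(2 + 0))*(-9 - 8) = -18*(-3 + 0)/2*(-17) = -18*(-3)/2*(-17) = -6*(-9/2)*(-17) = 27*(-17) = -459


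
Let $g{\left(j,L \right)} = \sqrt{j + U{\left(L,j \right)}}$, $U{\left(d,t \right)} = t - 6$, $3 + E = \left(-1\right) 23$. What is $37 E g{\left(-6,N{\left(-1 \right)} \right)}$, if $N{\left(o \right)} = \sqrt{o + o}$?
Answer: $- 2886 i \sqrt{2} \approx - 4081.4 i$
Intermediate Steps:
$E = -26$ ($E = -3 - 23 = -26$)
$N{\left(o \right)} = \sqrt{2} \sqrt{o}$ ($N{\left(o \right)} = \sqrt{2 o} = \sqrt{2} \sqrt{o}$)
$U{\left(d,t \right)} = -6 + t$ ($U{\left(d,t \right)} = t - 6 = -6 + t$)
$g{\left(j,L \right)} = \sqrt{-6 + 2 j}$ ($g{\left(j,L \right)} = \sqrt{j + \left(-6 + j\right)} = \sqrt{-6 + 2 j}$)
$37 E g{\left(-6,N{\left(-1 \right)} \right)} = 37 \left(-26\right) \sqrt{-6 + 2 \left(-6\right)} = - 962 \sqrt{-6 - 12} = - 962 \sqrt{-18} = - 962 \cdot 3 i \sqrt{2} = - 2886 i \sqrt{2}$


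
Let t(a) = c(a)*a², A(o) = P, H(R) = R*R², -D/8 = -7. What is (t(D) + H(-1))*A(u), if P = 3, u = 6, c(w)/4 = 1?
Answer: 37629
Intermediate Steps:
D = 56 (D = -8*(-7) = 56)
H(R) = R³
c(w) = 4 (c(w) = 4*1 = 4)
A(o) = 3
t(a) = 4*a²
(t(D) + H(-1))*A(u) = (4*56² + (-1)³)*3 = (4*3136 - 1)*3 = (12544 - 1)*3 = 12543*3 = 37629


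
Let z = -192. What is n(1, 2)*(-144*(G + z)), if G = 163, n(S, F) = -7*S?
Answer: -29232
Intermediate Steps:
n(1, 2)*(-144*(G + z)) = (-7*1)*(-144*(163 - 192)) = -(-1008)*(-29) = -7*4176 = -29232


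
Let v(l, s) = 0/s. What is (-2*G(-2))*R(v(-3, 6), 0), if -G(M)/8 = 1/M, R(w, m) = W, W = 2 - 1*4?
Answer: 16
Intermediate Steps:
W = -2 (W = 2 - 4 = -2)
v(l, s) = 0
R(w, m) = -2
G(M) = -8/M
(-2*G(-2))*R(v(-3, 6), 0) = -(-16)/(-2)*(-2) = -(-16)*(-1)/2*(-2) = -2*4*(-2) = -8*(-2) = 16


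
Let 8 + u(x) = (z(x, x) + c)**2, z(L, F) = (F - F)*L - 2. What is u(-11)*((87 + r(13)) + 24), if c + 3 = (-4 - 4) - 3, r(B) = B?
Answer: 30752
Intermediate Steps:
z(L, F) = -2 (z(L, F) = 0*L - 2 = 0 - 2 = -2)
c = -14 (c = -3 + ((-4 - 4) - 3) = -3 + (-8 - 3) = -3 - 11 = -14)
u(x) = 248 (u(x) = -8 + (-2 - 14)**2 = -8 + (-16)**2 = -8 + 256 = 248)
u(-11)*((87 + r(13)) + 24) = 248*((87 + 13) + 24) = 248*(100 + 24) = 248*124 = 30752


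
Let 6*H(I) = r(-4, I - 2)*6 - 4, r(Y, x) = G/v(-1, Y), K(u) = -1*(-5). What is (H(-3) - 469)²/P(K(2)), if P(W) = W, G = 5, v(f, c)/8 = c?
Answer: 2034280609/46080 ≈ 44147.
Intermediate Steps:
K(u) = 5
v(f, c) = 8*c
r(Y, x) = 5/(8*Y) (r(Y, x) = 5/((8*Y)) = 5*(1/(8*Y)) = 5/(8*Y))
H(I) = -79/96 (H(I) = (((5/8)/(-4))*6 - 4)/6 = (((5/8)*(-¼))*6 - 4)/6 = (-5/32*6 - 4)/6 = (-15/16 - 4)/6 = (⅙)*(-79/16) = -79/96)
(H(-3) - 469)²/P(K(2)) = (-79/96 - 469)²/5 = (-45103/96)²*(⅕) = (2034280609/9216)*(⅕) = 2034280609/46080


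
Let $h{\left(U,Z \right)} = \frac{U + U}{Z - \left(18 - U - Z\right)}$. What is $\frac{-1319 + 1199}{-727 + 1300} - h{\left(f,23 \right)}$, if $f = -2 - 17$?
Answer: $\frac{6898}{1719} \approx 4.0128$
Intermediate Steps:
$f = -19$ ($f = -2 - 17 = -19$)
$h{\left(U,Z \right)} = \frac{2 U}{-18 + U + 2 Z}$ ($h{\left(U,Z \right)} = \frac{2 U}{Z + \left(-18 + U + Z\right)} = \frac{2 U}{-18 + U + 2 Z}$)
$\frac{-1319 + 1199}{-727 + 1300} - h{\left(f,23 \right)} = \frac{-1319 + 1199}{-727 + 1300} - 2 \left(-19\right) \frac{1}{-18 - 19 + 2 \cdot 23} = - \frac{120}{573} - 2 \left(-19\right) \frac{1}{-18 - 19 + 46} = \left(-120\right) \frac{1}{573} - 2 \left(-19\right) \frac{1}{9} = - \frac{40}{191} - 2 \left(-19\right) \frac{1}{9} = - \frac{40}{191} - - \frac{38}{9} = - \frac{40}{191} + \frac{38}{9} = \frac{6898}{1719}$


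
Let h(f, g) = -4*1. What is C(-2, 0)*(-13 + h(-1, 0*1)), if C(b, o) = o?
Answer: 0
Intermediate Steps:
h(f, g) = -4
C(-2, 0)*(-13 + h(-1, 0*1)) = 0*(-13 - 4) = 0*(-17) = 0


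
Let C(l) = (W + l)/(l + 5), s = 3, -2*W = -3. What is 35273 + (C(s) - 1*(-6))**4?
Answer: 2433201953/65536 ≈ 37128.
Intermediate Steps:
W = 3/2 (W = -1/2*(-3) = 3/2 ≈ 1.5000)
C(l) = (3/2 + l)/(5 + l) (C(l) = (3/2 + l)/(l + 5) = (3/2 + l)/(5 + l))
35273 + (C(s) - 1*(-6))**4 = 35273 + ((3/2 + 3)/(5 + 3) - 1*(-6))**4 = 35273 + ((9/2)/8 + 6)**4 = 35273 + ((1/8)*(9/2) + 6)**4 = 35273 + (9/16 + 6)**4 = 35273 + (105/16)**4 = 35273 + 121550625/65536 = 2433201953/65536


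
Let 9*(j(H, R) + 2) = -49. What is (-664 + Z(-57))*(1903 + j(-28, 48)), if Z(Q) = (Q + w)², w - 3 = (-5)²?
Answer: 1006540/3 ≈ 3.3551e+5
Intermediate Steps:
w = 28 (w = 3 + (-5)² = 3 + 25 = 28)
j(H, R) = -67/9 (j(H, R) = -2 + (⅑)*(-49) = -2 - 49/9 = -67/9)
Z(Q) = (28 + Q)² (Z(Q) = (Q + 28)² = (28 + Q)²)
(-664 + Z(-57))*(1903 + j(-28, 48)) = (-664 + (28 - 57)²)*(1903 - 67/9) = (-664 + (-29)²)*(17060/9) = (-664 + 841)*(17060/9) = 177*(17060/9) = 1006540/3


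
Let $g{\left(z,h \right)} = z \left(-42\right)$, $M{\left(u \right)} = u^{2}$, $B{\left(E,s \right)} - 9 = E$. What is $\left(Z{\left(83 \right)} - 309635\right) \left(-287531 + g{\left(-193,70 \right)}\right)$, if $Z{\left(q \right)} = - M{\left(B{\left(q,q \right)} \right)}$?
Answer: $88884813075$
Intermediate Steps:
$B{\left(E,s \right)} = 9 + E$
$Z{\left(q \right)} = - \left(9 + q\right)^{2}$
$g{\left(z,h \right)} = - 42 z$
$\left(Z{\left(83 \right)} - 309635\right) \left(-287531 + g{\left(-193,70 \right)}\right) = \left(- \left(9 + 83\right)^{2} - 309635\right) \left(-287531 - -8106\right) = \left(- 92^{2} - 309635\right) \left(-287531 + 8106\right) = \left(\left(-1\right) 8464 - 309635\right) \left(-279425\right) = \left(-8464 - 309635\right) \left(-279425\right) = \left(-318099\right) \left(-279425\right) = 88884813075$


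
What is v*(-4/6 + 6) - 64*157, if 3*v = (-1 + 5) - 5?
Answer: -90448/9 ≈ -10050.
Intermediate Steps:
v = -⅓ (v = ((-1 + 5) - 5)/3 = (4 - 5)/3 = (⅓)*(-1) = -⅓ ≈ -0.33333)
v*(-4/6 + 6) - 64*157 = -(-4/6 + 6)/3 - 64*157 = -(-4*⅙ + 6)/3 - 10048 = -(-⅔ + 6)/3 - 10048 = -⅓*16/3 - 10048 = -16/9 - 10048 = -90448/9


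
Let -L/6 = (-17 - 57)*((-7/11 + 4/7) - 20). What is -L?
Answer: 685980/77 ≈ 8908.8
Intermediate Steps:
L = -685980/77 (L = -6*(-17 - 57)*((-7/11 + 4/7) - 20) = -(-444)*((-7*1/11 + 4*(⅐)) - 20) = -(-444)*((-7/11 + 4/7) - 20) = -(-444)*(-5/77 - 20) = -(-444)*(-1545)/77 = -6*114330/77 = -685980/77 ≈ -8908.8)
-L = -1*(-685980/77) = 685980/77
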